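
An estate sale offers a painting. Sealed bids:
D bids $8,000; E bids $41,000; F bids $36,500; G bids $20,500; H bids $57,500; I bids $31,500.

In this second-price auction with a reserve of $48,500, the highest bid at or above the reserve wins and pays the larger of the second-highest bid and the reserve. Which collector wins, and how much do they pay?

H pays $48,500

Bids ranked: 57,500 (H) > 41,000 (E) > 36,500 (F) > 31,500 (I) > 20,500 (G) > 8,000 (D)
H has the top bid at or above the reserve ($57,500).
max(second-highest $41,000, reserve $48,500) = $48,500.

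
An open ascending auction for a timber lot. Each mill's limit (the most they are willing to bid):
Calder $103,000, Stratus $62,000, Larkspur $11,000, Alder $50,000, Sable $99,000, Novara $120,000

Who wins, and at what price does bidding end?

Limits in order: 120,000 (Novara) > 103,000 (Calder) > 99,000 (Sable) > 62,000 (Stratus) > 50,000 (Alder) > 11,000 (Larkspur)
Calder is the last rival to drop out, at $103,000; Novara remains and wins at that price.

Novara wins at $103,000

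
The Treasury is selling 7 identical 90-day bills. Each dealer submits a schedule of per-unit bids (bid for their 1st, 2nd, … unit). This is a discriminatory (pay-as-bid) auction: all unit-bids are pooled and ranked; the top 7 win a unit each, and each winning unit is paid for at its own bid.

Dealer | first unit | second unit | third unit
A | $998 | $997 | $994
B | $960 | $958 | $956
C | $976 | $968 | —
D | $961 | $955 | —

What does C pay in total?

Merging the schedules and taking the best 7: 998 (A-1), 997 (A-2), 994 (A-3), 976 (C-1), 968 (C-2), 961 (D-1), 960 (B-1)
Next rejected bid: $958 (not a price — pay-as-bid).
C's winning unit-bids: 976 + 968 = $1,944.

C pays $1,944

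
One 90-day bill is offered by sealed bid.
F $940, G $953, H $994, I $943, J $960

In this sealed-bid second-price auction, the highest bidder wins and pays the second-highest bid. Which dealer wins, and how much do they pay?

Bids ranked: 994 (H) > 960 (J) > 953 (G) > 943 (I) > 940 (F)
Second-price: H pays J's bid of $960.

H pays $960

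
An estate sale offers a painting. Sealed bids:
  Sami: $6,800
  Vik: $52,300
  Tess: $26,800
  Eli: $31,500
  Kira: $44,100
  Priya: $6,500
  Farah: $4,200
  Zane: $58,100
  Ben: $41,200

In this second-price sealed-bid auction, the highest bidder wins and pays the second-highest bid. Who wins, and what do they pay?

Sorting bids: 58,100 (Zane) > 52,300 (Vik) > 44,100 (Kira) > 41,200 (Ben) > 31,500 (Eli) > 26,800 (Tess) > …
Zane wins with the highest bid; price is set by the runner-up at $52,300.

Zane pays $52,300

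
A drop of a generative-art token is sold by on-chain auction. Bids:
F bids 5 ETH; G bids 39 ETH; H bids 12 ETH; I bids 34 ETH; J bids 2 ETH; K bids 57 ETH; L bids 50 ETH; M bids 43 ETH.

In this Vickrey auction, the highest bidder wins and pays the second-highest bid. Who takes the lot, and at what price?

Sorting bids: 57 (K) > 50 (L) > 43 (M) > 39 (G) > 34 (I) > 12 (H) > …
Second-price: K pays L's bid of 50 ETH.

K pays 50 ETH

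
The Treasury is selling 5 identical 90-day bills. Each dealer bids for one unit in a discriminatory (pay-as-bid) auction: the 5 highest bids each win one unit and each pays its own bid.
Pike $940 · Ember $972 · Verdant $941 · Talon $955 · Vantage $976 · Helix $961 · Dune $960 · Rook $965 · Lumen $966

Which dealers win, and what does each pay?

Ordering the bids: 976 (Vantage), 972 (Ember), 966 (Lumen), 965 (Rook), 961 (Helix), 960 (Dune), 955 (Talon), …
Top 5: Vantage, Ember, Lumen, Rook, Helix.
Each winner pays its own bid: Vantage $976, Ember $972, Lumen $966, Rook $965, Helix $961.

Vantage $976, Ember $972, Lumen $966, Rook $965, Helix $961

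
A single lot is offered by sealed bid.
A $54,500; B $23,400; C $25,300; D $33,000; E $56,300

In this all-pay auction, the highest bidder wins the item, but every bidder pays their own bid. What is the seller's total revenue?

Bids in order: 56,300 (E) > 54,500 (A) > 33,000 (D) > 25,300 (C) > 23,400 (B)
E wins with the top bid; all bids are sunk regardless.
Every bidder forfeits their bid regardless of winning.
Revenue = 54,500 + 23,400 + 25,300 + 33,000 + 56,300 = $192,500.

Total revenue: $192,500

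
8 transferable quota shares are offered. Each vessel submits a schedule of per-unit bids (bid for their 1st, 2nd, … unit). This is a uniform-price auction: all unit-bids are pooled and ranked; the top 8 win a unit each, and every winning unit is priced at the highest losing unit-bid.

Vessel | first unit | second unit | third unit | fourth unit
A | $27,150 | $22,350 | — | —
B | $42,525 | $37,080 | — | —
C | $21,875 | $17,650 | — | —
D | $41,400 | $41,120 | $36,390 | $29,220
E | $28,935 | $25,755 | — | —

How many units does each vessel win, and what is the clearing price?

All unit-bids, highest first — top 8: 42,525 (B-1), 41,400 (D-1), 41,120 (D-2), 37,080 (B-2), 36,390 (D-3), 29,220 (D-4), 28,935 (E-1), 27,150 (A-1)
Highest rejected unit-bid = $25,755.
Allocation: A 1, B 2, D 4, E 1.

A 1, B 2, D 4, E 1; clearing price $25,755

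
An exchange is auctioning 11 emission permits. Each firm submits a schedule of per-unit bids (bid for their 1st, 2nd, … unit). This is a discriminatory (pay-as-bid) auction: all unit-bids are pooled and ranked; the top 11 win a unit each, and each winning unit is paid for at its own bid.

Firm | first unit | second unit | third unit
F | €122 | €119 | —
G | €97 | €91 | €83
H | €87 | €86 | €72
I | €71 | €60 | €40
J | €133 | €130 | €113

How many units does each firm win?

Pooled unit-bids ranked (top 11): 133 (J-1), 130 (J-2), 122 (F-1), 119 (F-2), 113 (J-3), 97 (G-1), 91 (G-2), 87 (H-1), 86 (H-2), 83 (G-3), 72 (H-3)
Next rejected bid: €71 (not a price — pay-as-bid).
Allocation: F 2, G 3, H 3, J 3.

F 2, G 3, H 3, J 3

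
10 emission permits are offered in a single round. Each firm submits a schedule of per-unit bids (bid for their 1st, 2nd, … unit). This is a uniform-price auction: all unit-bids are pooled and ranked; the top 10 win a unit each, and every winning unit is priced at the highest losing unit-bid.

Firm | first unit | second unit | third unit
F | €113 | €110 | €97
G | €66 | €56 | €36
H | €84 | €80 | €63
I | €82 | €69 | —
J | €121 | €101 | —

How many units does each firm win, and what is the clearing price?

Pooled unit-bids ranked (top 10): 121 (J-1), 113 (F-1), 110 (F-2), 101 (J-2), 97 (F-3), 84 (H-1), 82 (I-1), 80 (H-2), 69 (I-2), 66 (G-1)
Highest rejected unit-bid = €63.
Allocation: F 3, G 1, H 2, I 2, J 2.

F 3, G 1, H 2, I 2, J 2; clearing price €63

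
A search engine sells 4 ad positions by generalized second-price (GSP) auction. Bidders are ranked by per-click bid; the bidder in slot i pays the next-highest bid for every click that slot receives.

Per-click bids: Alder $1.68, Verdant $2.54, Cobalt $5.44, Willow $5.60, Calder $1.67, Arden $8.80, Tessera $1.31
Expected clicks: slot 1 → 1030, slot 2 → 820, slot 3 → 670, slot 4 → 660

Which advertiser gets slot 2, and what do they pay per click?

Sorting advertisers: $8.80 (Arden) > $5.60 (Willow) > $5.44 (Cobalt) > $2.54 (Verdant) > $1.68 (Alder) > …
Slot 2 goes to the second-ranked bidder, Willow, who pays the next bid down: $5.44/click.

Willow; $5.44 per click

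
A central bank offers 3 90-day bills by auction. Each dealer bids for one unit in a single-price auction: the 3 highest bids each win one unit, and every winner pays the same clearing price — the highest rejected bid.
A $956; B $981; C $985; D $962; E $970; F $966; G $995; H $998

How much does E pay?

E pays $0

Ordering the bids: 998 (H), 995 (G), 985 (C), 981 (B), 970 (E), …
Top 3: H, G, C.
Clearing price = highest rejected bid = $981.
E does not win → pays $0.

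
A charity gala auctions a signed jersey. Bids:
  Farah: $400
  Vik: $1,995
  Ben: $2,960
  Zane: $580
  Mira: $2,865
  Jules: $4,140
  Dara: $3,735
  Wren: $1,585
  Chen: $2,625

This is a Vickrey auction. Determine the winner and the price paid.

Jules pays $3,735

Bids in order: 4,140 (Jules) > 3,735 (Dara) > 2,960 (Ben) > 2,865 (Mira) > 2,625 (Chen) > 1,995 (Vik) > …
Second-price: Jules pays Dara's bid of $3,735.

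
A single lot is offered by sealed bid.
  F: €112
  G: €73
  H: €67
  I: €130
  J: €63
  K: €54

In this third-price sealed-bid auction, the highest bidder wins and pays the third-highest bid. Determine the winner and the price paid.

Sorting bids: 130 (I) > 112 (F) > 73 (G) > 67 (H) > 63 (J) > 54 (K)
I is highest; pays the third-highest bid, €73.

I pays €73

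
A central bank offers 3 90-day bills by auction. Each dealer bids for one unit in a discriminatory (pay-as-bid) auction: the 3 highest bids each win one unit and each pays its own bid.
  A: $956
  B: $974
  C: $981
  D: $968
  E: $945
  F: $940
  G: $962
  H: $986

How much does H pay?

H pays $986

Bids ranked high→low: 986 (H), 981 (C), 974 (B), 968 (D), 962 (G), …
Winners (3 units): H, C, B.
H wins → own bid $986.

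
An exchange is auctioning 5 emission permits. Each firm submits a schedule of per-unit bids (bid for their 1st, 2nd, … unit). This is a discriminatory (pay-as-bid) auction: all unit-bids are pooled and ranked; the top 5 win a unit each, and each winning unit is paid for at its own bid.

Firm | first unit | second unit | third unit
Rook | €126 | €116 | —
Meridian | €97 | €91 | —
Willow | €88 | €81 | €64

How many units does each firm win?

Meridian 2, Rook 2, Willow 1

Merging the schedules and taking the best 5: 126 (Rook-1), 116 (Rook-2), 97 (Meridian-1), 91 (Meridian-2), 88 (Willow-1)
Next rejected bid: €81 (not a price — pay-as-bid).
Allocation: Meridian 2, Rook 2, Willow 1.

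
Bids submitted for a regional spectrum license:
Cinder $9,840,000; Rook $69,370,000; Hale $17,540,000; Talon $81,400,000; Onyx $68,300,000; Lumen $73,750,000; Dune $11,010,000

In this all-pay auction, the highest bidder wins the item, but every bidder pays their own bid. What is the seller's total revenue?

Total revenue: $331,210,000

Rule: the highest bidder wins the item, but every bidder pays their own bid.
Bids in order: 81,400,000 (Talon) > 73,750,000 (Lumen) > 69,370,000 (Rook) > 68,300,000 (Onyx) > 17,540,000 (Hale) > 11,010,000 (Dune) > …
Talon wins with the top bid; all bids are sunk regardless.
Every bidder forfeits their bid regardless of winning.
Revenue = 9,840,000 + 69,370,000 + 17,540,000 + 81,400,000 + 68,300,000 + 73,750,000 + 11,010,000 = $331,210,000.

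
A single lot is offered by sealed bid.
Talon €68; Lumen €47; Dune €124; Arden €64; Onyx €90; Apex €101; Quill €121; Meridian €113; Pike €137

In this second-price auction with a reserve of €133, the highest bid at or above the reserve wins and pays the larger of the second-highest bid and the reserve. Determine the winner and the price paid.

Pike pays €133

Sorting bids: 137 (Pike) > 124 (Dune) > 121 (Quill) > 113 (Meridian) > 101 (Apex) > 90 (Onyx) > …
Pike has the top bid at or above the reserve (€137).
max(second-highest €124, reserve €133) = €133.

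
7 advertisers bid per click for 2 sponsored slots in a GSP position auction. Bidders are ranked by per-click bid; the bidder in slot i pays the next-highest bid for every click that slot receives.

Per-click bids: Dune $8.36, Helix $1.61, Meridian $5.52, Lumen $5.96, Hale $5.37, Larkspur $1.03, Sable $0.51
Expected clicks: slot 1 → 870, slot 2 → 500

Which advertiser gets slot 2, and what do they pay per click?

Lumen; $5.52 per click

Per-click bids in order: $8.36 (Dune) > $5.96 (Lumen) > $5.52 (Meridian) > …
Slot 2 goes to the second-ranked bidder, Lumen, who pays the next bid down: $5.52/click.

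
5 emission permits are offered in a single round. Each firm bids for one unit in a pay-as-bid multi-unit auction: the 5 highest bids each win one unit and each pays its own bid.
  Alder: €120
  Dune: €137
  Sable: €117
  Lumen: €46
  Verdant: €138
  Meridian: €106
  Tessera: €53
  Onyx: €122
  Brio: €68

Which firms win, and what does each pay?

Sorting: 138 (Verdant), 137 (Dune), 122 (Onyx), 120 (Alder), 117 (Sable), 106 (Meridian), 68 (Brio), …
The 5 highest are Verdant, Dune, Onyx, Alder, Sable.
Each winner pays its own bid: Verdant €138, Dune €137, Onyx €122, Alder €120, Sable €117.

Verdant €138, Dune €137, Onyx €122, Alder €120, Sable €117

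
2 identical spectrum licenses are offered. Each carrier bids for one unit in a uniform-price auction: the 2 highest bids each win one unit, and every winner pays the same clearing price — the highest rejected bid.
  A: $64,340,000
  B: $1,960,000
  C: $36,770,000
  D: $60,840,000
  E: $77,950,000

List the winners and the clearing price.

Bids ranked high→low: 77,950,000 (E), 64,340,000 (A), 60,840,000 (D), 36,770,000 (C), …
Winners (2 units): E, A.
Clearing price = highest rejected bid = $60,840,000.

E, A; each pays $60,840,000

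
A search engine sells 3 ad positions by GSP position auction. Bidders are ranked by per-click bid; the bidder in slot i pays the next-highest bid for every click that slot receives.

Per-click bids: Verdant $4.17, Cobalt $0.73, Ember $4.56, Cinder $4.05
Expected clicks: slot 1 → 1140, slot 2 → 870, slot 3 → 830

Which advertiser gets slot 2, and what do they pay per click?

Ranked by bid: $4.56 (Ember) > $4.17 (Verdant) > $4.05 (Cinder) > $0.73 (Cobalt)
Slot 2 goes to the second-ranked bidder, Verdant, who pays the next bid down: $4.05/click.

Verdant; $4.05 per click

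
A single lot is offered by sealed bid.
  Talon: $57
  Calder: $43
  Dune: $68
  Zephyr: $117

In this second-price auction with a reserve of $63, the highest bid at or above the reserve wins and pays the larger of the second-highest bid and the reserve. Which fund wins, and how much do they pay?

Bids ranked: 117 (Zephyr) > 68 (Dune) > 57 (Talon) > 43 (Calder)
Zephyr has the top bid at or above the reserve ($117).
max(second-highest $68, reserve $63) = $68; the reserve does not bind.

Zephyr pays $68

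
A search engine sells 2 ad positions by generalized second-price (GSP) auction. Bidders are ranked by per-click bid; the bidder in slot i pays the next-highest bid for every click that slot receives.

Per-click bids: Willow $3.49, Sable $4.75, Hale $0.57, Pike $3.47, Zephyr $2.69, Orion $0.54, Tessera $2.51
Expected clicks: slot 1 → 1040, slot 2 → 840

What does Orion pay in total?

Orion pays $0.00

Per-click bids in order: $4.75 (Sable) > $3.49 (Willow) > $3.47 (Pike) > …
Orion ranks below slot 2 → no slot, pays nothing.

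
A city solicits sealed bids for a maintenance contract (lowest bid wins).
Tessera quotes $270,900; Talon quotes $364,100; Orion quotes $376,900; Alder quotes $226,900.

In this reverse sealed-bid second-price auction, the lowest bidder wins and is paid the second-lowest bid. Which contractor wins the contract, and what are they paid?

Sorting bids: 226,900 (Alder) < 270,900 (Tessera) < 364,100 (Talon) < 376,900 (Orion)
Alder wins with the lowest bid; price is set by the runner-up at $270,900.

Alder is paid $270,900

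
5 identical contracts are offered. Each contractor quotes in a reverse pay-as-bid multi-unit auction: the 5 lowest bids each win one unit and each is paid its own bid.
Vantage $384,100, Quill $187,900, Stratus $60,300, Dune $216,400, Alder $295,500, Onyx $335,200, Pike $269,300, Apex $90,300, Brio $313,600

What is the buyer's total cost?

Total cost: $824,200

Ordering the bids: 60,300 (Stratus), 90,300 (Apex), 187,900 (Quill), 216,400 (Dune), 269,300 (Pike), 295,500 (Alder), 313,600 (Brio), …
The 5 lowest are Stratus, Apex, Quill, Dune, Pike.
Total cost = 60,300 + 90,300 + 187,900 + 216,400 + 269,300 = $824,200.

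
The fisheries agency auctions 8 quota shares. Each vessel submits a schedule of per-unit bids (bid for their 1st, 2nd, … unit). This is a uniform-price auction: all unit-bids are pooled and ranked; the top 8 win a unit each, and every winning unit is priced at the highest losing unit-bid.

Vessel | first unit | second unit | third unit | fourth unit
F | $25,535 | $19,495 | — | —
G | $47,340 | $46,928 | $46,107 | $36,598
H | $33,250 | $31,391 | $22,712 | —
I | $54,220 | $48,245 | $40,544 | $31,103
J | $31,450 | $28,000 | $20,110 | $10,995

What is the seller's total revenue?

Pooled unit-bids ranked (top 8): 54,220 (I-1), 48,245 (I-2), 47,340 (G-1), 46,928 (G-2), 46,107 (G-3), 40,544 (I-3), 36,598 (G-4), 33,250 (H-1)
First bid not allocated: $31,450.
Allocation: G 4, H 1, I 3. Every unit priced at $31,450.
Revenue = 8 × 31,450 = $251,600.

Total revenue: $251,600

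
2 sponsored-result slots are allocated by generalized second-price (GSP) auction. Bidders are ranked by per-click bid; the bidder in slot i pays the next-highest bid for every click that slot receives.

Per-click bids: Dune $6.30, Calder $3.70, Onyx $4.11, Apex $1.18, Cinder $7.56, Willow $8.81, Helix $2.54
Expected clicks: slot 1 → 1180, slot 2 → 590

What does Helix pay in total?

Per-click bids in order: $8.81 (Willow) > $7.56 (Cinder) > $6.30 (Dune) > …
Helix ranks below slot 2 → no slot, pays nothing.

Helix pays $0.00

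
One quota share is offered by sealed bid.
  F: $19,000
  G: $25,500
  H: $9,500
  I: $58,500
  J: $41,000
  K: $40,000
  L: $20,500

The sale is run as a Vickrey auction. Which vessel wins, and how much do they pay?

Rule: the highest bidder wins and pays the second-highest bid.
Bids ranked: 58,500 (I) > 41,000 (J) > 40,000 (K) > 25,500 (G) > 20,500 (L) > 19,000 (F) > …
Second-price: I pays J's bid of $41,000.

I pays $41,000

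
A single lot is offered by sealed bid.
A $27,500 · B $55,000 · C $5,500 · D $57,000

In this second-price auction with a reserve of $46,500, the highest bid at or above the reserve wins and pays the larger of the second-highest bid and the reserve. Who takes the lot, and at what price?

D pays $55,000

Sorting bids: 57,000 (D) > 55,000 (B) > 27,500 (A) > 5,500 (C)
D has the top bid at or above the reserve ($57,000).
Second-highest bid $55,000 exceeds the reserve $46,500 → payment $55,000.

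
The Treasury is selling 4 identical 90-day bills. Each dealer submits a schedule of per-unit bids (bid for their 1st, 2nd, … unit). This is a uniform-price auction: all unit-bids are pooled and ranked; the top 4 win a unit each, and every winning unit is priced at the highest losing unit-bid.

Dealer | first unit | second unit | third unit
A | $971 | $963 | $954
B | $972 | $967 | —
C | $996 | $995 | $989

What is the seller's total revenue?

Total revenue: $3,884

All unit-bids, highest first — top 4: 996 (C-1), 995 (C-2), 989 (C-3), 972 (B-1)
The (k+1)-th unit-bid is $971.
Allocation: B 1, C 3. Every unit priced at $971.
Revenue = 4 × 971 = $3,884.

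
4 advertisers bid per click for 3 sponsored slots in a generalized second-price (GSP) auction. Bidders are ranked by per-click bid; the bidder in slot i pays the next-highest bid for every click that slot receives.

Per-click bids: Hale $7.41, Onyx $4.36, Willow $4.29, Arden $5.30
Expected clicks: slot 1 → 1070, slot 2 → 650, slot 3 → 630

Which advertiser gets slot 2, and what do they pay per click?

Arden; $4.36 per click

Sorting advertisers: $7.41 (Hale) > $5.30 (Arden) > $4.36 (Onyx) > $4.29 (Willow)
Slot 2 goes to the second-ranked bidder, Arden, who pays the next bid down: $4.36/click.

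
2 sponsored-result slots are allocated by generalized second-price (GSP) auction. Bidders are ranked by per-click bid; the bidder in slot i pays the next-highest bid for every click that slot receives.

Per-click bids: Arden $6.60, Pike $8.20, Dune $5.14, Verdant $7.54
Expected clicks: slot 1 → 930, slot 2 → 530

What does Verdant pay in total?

Per-click bids in order: $8.20 (Pike) > $7.54 (Verdant) > $6.60 (Arden) > …
Verdant holds slot 2 → pays next bid $6.60 × 530 clicks = $3498.00.

Verdant pays $3498.00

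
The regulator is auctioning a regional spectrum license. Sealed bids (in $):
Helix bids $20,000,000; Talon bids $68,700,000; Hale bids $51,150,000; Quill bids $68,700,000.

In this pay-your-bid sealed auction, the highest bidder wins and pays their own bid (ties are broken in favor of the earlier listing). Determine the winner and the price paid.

Bids in order: 68,700,000 (Talon) > 68,700,000 (Quill) > 51,150,000 (Hale) > 20,000,000 (Helix)
Tie at $68,700,000 → Talon wins by tie-break.
Talon has the highest bid and pays exactly that: $68,700,000.

Talon pays $68,700,000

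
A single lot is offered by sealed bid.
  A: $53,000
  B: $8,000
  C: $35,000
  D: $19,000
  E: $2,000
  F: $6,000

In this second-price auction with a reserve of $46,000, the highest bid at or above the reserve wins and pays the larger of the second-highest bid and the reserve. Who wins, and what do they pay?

Bids in order: 53,000 (A) > 35,000 (C) > 19,000 (D) > 8,000 (B) > 6,000 (F) > 2,000 (E)
A has the top bid at or above the reserve ($53,000).
Second-highest bid $35,000 is below the reserve $46,000, so the reserve binds → payment $46,000.

A pays $46,000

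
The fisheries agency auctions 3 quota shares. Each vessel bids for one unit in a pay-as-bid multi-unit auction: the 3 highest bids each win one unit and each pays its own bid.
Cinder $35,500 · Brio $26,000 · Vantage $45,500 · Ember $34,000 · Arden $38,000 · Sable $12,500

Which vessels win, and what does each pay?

Ordering the bids: 45,500 (Vantage), 38,000 (Arden), 35,500 (Cinder), 34,000 (Ember), 26,000 (Brio), …
Winners (3 units): Vantage, Arden, Cinder.
Each winner pays its own bid: Vantage $45,500, Arden $38,000, Cinder $35,500.

Vantage $45,500, Arden $38,000, Cinder $35,500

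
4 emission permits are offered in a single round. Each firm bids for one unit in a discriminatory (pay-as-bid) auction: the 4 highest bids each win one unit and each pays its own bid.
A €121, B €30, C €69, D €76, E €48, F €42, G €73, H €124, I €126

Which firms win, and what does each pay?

I €126, H €124, A €121, D €76

Ordering the bids: 126 (I), 124 (H), 121 (A), 76 (D), 73 (G), 69 (C), …
Winners (4 units): I, H, A, D.
Each winner pays its own bid: I €126, H €124, A €121, D €76.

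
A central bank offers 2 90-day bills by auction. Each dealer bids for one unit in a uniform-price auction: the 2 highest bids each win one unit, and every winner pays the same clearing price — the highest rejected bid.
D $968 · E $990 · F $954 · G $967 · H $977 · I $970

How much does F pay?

F pays $0

Bids ranked high→low: 990 (E), 977 (H), 970 (I), 968 (D), …
The 2 highest are E, H.
Clearing price = highest rejected bid = $970.
F does not win → pays $0.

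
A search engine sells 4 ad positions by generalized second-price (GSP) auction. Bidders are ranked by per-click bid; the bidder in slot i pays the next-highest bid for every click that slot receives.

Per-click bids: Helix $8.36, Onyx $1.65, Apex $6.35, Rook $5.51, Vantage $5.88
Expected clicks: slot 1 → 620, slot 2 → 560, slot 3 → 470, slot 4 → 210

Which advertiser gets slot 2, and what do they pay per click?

Apex; $5.88 per click

Ranked by bid: $8.36 (Helix) > $6.35 (Apex) > $5.88 (Vantage) > $5.51 (Rook) > $1.65 (Onyx)
Slot 2 goes to the second-ranked bidder, Apex, who pays the next bid down: $5.88/click.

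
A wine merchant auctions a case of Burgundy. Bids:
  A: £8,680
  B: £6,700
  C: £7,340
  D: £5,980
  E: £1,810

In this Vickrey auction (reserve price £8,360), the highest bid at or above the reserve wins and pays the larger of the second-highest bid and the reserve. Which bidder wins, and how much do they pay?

Sorting bids: 8,680 (A) > 7,340 (C) > 6,700 (B) > 5,980 (D) > 1,810 (E)
Highest eligible bid: A at £8,680.
Second-highest bid £7,340 is below the reserve £8,360, so the reserve binds → payment £8,360.

A pays £8,360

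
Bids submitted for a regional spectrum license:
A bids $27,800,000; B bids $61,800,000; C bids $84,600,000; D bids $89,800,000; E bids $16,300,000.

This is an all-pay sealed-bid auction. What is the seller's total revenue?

Total revenue: $280,300,000

Bids ranked: 89,800,000 (D) > 84,600,000 (C) > 61,800,000 (B) > 27,800,000 (A) > 16,300,000 (E)
Every bidder forfeits their bid regardless of winning.
Revenue = 27,800,000 + 61,800,000 + 84,600,000 + 89,800,000 + 16,300,000 = $280,300,000.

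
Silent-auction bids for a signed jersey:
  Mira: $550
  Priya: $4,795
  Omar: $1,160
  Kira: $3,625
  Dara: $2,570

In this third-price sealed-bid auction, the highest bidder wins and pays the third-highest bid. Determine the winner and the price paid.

Priya pays $2,570

Bids in order: 4,795 (Priya) > 3,625 (Kira) > 2,570 (Dara) > 1,160 (Omar) > 550 (Mira)
Priya is highest; pays the third-highest bid, $2,570.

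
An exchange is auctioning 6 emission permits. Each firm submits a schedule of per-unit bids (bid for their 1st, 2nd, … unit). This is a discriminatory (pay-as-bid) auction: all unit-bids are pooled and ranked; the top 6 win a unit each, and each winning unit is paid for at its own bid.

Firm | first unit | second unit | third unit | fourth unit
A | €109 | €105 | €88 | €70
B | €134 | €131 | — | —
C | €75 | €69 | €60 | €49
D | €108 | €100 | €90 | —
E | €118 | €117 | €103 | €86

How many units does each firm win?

A 1, B 2, D 1, E 2

Merging the schedules and taking the best 6: 134 (B-1), 131 (B-2), 118 (E-1), 117 (E-2), 109 (A-1), 108 (D-1)
Next rejected bid: €105 (not a price — pay-as-bid).
Allocation: A 1, B 2, D 1, E 2.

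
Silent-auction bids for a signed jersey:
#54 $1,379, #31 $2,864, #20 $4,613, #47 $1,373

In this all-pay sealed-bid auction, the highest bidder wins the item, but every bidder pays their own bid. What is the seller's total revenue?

Rule: the highest bidder wins the item, but every bidder pays their own bid.
Bids ranked: 4,613 (#20) > 2,864 (#31) > 1,379 (#54) > 1,373 (#47)
#20 wins with the top bid; all bids are sunk regardless.
Every bidder forfeits their bid regardless of winning.
Revenue = 1,379 + 2,864 + 4,613 + 1,373 = $10,229.

Total revenue: $10,229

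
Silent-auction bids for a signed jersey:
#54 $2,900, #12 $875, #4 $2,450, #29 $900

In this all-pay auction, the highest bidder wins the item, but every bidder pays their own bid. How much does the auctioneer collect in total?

Sorting bids: 2,900 (#54) > 2,450 (#4) > 900 (#29) > 875 (#12)
Every bidder forfeits their bid regardless of winning.
Revenue = 2,900 + 875 + 2,450 + 900 = $7,125.

Total revenue: $7,125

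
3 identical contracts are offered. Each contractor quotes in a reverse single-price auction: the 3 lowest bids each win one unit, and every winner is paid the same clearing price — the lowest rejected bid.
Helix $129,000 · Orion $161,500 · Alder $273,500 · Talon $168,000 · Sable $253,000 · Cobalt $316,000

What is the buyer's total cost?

Total cost: $759,000

Sorting: 129,000 (Helix), 161,500 (Orion), 168,000 (Talon), 253,000 (Sable), 273,500 (Alder), …
Winners (3 units): Helix, Orion, Talon.
Clearing price = lowest rejected bid = $253,000.
Total cost = 3 × $253,000 = $759,000.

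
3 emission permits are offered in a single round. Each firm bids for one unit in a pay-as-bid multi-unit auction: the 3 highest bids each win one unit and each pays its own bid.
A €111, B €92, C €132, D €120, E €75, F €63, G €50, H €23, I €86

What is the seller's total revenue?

Sorting: 132 (C), 120 (D), 111 (A), 92 (B), 86 (I), …
Top 3: C, D, A.
Total revenue = 132 + 120 + 111 = €363.

Total revenue: €363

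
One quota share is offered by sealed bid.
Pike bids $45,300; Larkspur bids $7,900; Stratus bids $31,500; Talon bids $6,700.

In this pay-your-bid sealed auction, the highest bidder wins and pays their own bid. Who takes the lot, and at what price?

Pike pays $45,300

Rule: the highest bidder wins and pays their own bid.
Bids in order: 45,300 (Pike) > 31,500 (Stratus) > 7,900 (Larkspur) > 6,700 (Talon)
Pike has the highest bid and pays exactly that: $45,300.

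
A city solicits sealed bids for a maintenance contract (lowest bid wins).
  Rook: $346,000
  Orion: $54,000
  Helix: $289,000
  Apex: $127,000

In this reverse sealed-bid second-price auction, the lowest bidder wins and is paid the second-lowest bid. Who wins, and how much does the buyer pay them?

Rule: the lowest bidder wins and is paid the second-lowest bid.
Sorting bids: 54,000 (Orion) < 127,000 (Apex) < 289,000 (Helix) < 346,000 (Rook)
Orion wins with the lowest bid; price is set by the runner-up at $127,000.

Orion is paid $127,000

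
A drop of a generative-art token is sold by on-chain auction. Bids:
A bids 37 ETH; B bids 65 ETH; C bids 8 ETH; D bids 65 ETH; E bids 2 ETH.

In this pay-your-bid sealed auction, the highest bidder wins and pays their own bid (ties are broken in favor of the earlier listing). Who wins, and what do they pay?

B pays 65 ETH

Pay-your-bid sealed auction: the highest bidder wins and pays their own bid.
Bids ranked: 65 (B) > 65 (D) > 37 (A) > 8 (C) > 2 (E)
Tie at 65 ETH → B wins by tie-break.
B is highest → pays own bid, 65 ETH.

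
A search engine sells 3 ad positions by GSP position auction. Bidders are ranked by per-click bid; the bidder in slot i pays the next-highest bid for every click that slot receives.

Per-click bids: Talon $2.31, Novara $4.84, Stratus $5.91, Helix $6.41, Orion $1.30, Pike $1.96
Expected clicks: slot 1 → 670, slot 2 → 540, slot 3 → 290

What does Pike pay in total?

Per-click bids in order: $6.41 (Helix) > $5.91 (Stratus) > $4.84 (Novara) > $2.31 (Talon) > …
Pike ranks below slot 3 → no slot, pays nothing.

Pike pays $0.00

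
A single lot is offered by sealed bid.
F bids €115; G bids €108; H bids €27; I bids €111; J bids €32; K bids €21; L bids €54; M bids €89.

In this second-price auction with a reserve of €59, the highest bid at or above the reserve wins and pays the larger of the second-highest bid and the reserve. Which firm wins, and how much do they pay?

Rule: the highest bid at or above the reserve wins and pays the larger of the second-highest bid and the reserve.
Bids in order: 115 (F) > 111 (I) > 108 (G) > 89 (M) > 54 (L) > 32 (J) > …
F has the top bid at or above the reserve (€115).
max(second-highest €111, reserve €59) = €111; the reserve does not bind.

F pays €111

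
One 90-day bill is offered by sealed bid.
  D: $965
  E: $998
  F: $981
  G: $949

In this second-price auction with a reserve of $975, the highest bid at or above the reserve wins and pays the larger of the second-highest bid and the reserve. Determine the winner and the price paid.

E pays $981

Bids in order: 998 (E) > 981 (F) > 965 (D) > 949 (G)
Highest eligible bid: E at $998.
max(second-highest $981, reserve $975) = $981; the reserve does not bind.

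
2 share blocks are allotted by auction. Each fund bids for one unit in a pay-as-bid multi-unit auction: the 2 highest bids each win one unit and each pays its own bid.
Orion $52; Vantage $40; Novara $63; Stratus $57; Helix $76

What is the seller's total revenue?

Total revenue: $139

Ordering the bids: 76 (Helix), 63 (Novara), 57 (Stratus), 52 (Orion), …
The 2 highest are Helix, Novara.
Total revenue = 76 + 63 = $139.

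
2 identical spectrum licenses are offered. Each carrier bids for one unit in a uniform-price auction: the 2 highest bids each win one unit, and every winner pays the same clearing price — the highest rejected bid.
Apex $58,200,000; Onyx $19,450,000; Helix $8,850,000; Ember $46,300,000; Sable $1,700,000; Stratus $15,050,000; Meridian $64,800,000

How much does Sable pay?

Ordering the bids: 64,800,000 (Meridian), 58,200,000 (Apex), 46,300,000 (Ember), 19,450,000 (Onyx), …
The 2 highest are Meridian, Apex.
First losing bid is Ember's $46,300,000, which sets the uniform price.
Sable does not win → pays $0.

Sable pays $0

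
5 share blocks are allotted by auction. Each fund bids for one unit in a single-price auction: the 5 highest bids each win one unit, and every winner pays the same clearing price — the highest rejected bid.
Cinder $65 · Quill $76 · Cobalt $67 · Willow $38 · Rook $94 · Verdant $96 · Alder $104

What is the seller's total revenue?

Total revenue: $325

Ordering the bids: 104 (Alder), 96 (Verdant), 94 (Rook), 76 (Quill), 67 (Cobalt), 65 (Cinder), 38 (Willow)
Top 5: Alder, Verdant, Rook, Quill, Cobalt.
Highest unsuccessful bid: $65 → clearing price.
Total revenue = 5 × $65 = $325.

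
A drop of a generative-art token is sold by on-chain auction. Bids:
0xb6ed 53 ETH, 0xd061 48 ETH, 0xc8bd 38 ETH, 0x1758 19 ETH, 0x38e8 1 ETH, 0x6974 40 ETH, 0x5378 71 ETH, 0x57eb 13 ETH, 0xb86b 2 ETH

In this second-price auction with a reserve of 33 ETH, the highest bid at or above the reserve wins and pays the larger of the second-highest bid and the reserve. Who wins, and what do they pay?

0x5378 pays 53 ETH

Bids in order: 71 (0x5378) > 53 (0xb6ed) > 48 (0xd061) > 40 (0x6974) > 38 (0xc8bd) > 19 (0x1758) > …
Highest eligible bid: 0x5378 at 71 ETH.
max(second-highest 53 ETH, reserve 33 ETH) = 53 ETH; the reserve does not bind.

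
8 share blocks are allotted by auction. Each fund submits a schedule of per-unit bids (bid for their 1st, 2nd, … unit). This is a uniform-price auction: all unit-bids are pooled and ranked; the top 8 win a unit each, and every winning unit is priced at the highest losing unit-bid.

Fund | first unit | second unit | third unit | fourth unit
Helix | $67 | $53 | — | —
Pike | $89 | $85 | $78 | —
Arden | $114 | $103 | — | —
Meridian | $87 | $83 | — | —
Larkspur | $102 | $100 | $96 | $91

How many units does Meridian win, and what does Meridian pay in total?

Merging the schedules and taking the best 8: 114 (Arden-1), 103 (Arden-2), 102 (Larkspur-1), 100 (Larkspur-2), 96 (Larkspur-3), 91 (Larkspur-4), 89 (Pike-1), 87 (Meridian-1)
The (k+1)-th unit-bid is $85.
Meridian wins 1 unit(s) at $85 each.

Meridian: 1 unit, pays $85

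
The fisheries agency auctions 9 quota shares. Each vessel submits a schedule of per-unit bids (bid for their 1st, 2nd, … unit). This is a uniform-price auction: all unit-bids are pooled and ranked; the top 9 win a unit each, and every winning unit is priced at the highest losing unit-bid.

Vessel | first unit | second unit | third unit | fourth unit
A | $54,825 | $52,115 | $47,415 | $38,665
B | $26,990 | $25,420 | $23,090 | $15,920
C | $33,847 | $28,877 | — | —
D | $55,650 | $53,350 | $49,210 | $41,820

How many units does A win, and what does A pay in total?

All unit-bids, highest first — top 9: 55,650 (D-1), 54,825 (A-1), 53,350 (D-2), 52,115 (A-2), 49,210 (D-3), 47,415 (A-3), 41,820 (D-4), 38,665 (A-4), 33,847 (C-1)
The (k+1)-th unit-bid is $28,877.
A wins 4 unit(s) at $28,877 each.

A: 4 units, pays $115,508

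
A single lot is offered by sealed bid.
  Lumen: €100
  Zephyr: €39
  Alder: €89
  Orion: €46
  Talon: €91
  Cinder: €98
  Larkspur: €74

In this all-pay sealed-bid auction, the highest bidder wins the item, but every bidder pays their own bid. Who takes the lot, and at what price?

Rule: the highest bidder wins the item, but every bidder pays their own bid.
Sorting bids: 100 (Lumen) > 98 (Cinder) > 91 (Talon) > 89 (Alder) > 74 (Larkspur) > 46 (Orion) > …
Lumen wins with the top bid; all bids are sunk regardless.

Lumen pays €100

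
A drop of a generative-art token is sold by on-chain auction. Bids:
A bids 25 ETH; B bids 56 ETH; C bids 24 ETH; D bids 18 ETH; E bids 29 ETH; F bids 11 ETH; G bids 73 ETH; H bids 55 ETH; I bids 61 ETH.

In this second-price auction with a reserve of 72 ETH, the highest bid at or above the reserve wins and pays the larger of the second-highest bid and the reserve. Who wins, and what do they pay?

Rule: the highest bid at or above the reserve wins and pays the larger of the second-highest bid and the reserve.
Bids in order: 73 (G) > 61 (I) > 56 (B) > 55 (H) > 29 (E) > 25 (A) > …
G has the top bid at or above the reserve (73 ETH).
Second-highest bid 61 ETH is below the reserve 72 ETH, so the reserve binds → payment 72 ETH.

G pays 72 ETH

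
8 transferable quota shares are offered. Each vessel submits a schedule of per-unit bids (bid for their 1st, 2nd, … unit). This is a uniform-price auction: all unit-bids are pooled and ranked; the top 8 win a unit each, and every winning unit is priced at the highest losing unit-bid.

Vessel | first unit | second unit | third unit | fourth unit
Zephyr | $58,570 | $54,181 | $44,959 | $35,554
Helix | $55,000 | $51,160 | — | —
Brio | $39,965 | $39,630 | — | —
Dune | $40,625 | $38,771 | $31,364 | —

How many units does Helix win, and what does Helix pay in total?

Helix: 2 units, pays $77,542

Pooled unit-bids ranked (top 8): 58,570 (Zephyr-1), 55,000 (Helix-1), 54,181 (Zephyr-2), 51,160 (Helix-2), 44,959 (Zephyr-3), 40,625 (Dune-1), 39,965 (Brio-1), 39,630 (Brio-2)
First bid not allocated: $38,771.
Helix wins 2 unit(s) at $38,771 each.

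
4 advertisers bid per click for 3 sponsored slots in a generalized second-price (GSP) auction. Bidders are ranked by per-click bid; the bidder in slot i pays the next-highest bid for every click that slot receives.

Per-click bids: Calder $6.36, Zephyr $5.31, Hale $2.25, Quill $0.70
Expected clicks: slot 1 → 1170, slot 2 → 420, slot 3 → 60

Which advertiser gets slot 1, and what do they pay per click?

Sorting advertisers: $6.36 (Calder) > $5.31 (Zephyr) > $2.25 (Hale) > $0.70 (Quill)
Slot 1 goes to the first-ranked bidder, Calder, who pays the next bid down: $5.31/click.

Calder; $5.31 per click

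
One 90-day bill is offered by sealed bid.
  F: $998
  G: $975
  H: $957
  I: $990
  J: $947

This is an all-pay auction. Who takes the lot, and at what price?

Rule: the highest bidder wins the item, but every bidder pays their own bid.
Sorting bids: 998 (F) > 990 (I) > 975 (G) > 957 (H) > 947 (J)
F wins with the top bid; all bids are sunk regardless.

F pays $998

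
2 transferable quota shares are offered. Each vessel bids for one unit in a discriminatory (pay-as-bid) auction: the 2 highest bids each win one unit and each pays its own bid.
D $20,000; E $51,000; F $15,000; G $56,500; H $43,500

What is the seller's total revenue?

Total revenue: $107,500

Ordering the bids: 56,500 (G), 51,000 (E), 43,500 (H), 20,000 (D), …
The 2 highest are G, E.
Total revenue = 56,500 + 51,000 = $107,500.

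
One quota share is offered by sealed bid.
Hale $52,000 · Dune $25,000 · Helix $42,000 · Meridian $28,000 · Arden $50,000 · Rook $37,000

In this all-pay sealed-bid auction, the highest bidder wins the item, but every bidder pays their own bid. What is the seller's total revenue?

Bids ranked: 52,000 (Hale) > 50,000 (Arden) > 42,000 (Helix) > 37,000 (Rook) > 28,000 (Meridian) > 25,000 (Dune)
Hale wins with the top bid; all bids are sunk regardless.
Every bidder forfeits their bid regardless of winning.
Revenue = 52,000 + 25,000 + 42,000 + 28,000 + 50,000 + 37,000 = $234,000.

Total revenue: $234,000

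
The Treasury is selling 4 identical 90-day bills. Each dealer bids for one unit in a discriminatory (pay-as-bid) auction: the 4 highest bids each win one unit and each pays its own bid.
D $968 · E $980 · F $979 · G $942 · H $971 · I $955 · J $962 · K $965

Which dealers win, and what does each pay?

Bids ranked high→low: 980 (E), 979 (F), 971 (H), 968 (D), 965 (K), 962 (J), …
The 4 highest are E, F, H, D.
Each winner pays its own bid: E $980, F $979, H $971, D $968.

E $980, F $979, H $971, D $968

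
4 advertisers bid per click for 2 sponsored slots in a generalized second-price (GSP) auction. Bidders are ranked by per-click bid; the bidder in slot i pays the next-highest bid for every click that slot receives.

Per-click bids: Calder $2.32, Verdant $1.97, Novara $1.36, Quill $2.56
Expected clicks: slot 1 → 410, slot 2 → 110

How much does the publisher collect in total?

Total revenue: $1167.90

Ranked by bid: $2.56 (Quill) > $2.32 (Calder) > $1.97 (Verdant) > …
Slot 1: Quill pays $2.32 × 410 = $951.20
Slot 2: Calder pays $1.97 × 110 = $216.70
Total = $1167.90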